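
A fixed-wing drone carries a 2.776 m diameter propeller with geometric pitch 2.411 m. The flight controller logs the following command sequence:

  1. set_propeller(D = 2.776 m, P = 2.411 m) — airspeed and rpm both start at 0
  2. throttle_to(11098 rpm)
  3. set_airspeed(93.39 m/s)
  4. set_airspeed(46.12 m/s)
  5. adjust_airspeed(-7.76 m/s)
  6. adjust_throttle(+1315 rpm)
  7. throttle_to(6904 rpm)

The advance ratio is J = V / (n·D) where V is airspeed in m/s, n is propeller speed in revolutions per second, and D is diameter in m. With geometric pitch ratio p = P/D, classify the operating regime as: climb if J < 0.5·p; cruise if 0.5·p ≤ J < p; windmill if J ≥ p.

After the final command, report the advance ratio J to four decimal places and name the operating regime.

set_propeller: D = 2.776 m, P = 2.411 m (p = P/D = 0.868516); state ← (V=0, rpm=0)
throttle_to(11098): rpm ← 11098
set_airspeed(93.39): V ← 93.39 m/s
set_airspeed(46.12): V ← 46.12 m/s
adjust_airspeed(-7.76): V ← 46.12 -7.76 = 38.36 m/s
adjust_throttle(+1315): rpm ← 11098 +1315 = 12413
throttle_to(6904): rpm ← 6904
final state: V = 38.36 m/s, rpm = 6904 → n = rpm/60 = 115.066667 rev/s
J = V / (n·D) = 38.36 / (115.066667 × 2.776) = 0.120091
regime bands: climb J<0.4343 | cruise [0.4343, 0.8685) | windmill J≥0.8685
J = 0.1201 → climb

J = 0.1201, regime = climb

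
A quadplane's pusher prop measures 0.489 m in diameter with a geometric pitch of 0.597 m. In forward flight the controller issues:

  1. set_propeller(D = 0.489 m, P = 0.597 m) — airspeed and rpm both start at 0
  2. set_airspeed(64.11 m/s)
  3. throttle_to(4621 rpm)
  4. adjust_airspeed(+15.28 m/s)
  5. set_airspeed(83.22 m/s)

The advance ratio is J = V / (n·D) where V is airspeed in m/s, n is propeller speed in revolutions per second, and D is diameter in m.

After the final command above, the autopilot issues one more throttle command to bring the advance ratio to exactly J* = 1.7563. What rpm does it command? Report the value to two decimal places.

set_propeller: D = 0.489 m, P = 0.597 m (p = P/D = 1.220859); state ← (V=0, rpm=0)
set_airspeed(64.11): V ← 64.11 m/s
throttle_to(4621): rpm ← 4621
adjust_airspeed(+15.28): V ← 64.11 +15.28 = 79.39 m/s
set_airspeed(83.22): V ← 83.22 m/s
final state: V = 83.22 m/s, rpm = 4621 → n = rpm/60 = 77.016667 rev/s
target J* = 1.7563; solve J* = V/(n·D) for n: n = V/(J*·D) = 83.22/(1.7563 × 0.489) = 96.899191 rev/s
rpm = 60·n = 5813.951457

rpm = 5813.95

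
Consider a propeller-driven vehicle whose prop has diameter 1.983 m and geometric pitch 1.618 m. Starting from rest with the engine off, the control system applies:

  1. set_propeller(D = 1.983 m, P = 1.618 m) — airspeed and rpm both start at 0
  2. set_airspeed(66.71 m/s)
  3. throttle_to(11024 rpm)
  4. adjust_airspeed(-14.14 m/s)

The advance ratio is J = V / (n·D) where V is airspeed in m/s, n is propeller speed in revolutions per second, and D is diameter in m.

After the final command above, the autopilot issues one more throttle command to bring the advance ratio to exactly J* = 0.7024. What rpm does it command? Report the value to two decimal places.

set_propeller: D = 1.983 m, P = 1.618 m (p = P/D = 0.815935); state ← (V=0, rpm=0)
set_airspeed(66.71): V ← 66.71 m/s
throttle_to(11024): rpm ← 11024
adjust_airspeed(-14.14): V ← 66.71 -14.14 = 52.57 m/s
final state: V = 52.57 m/s, rpm = 11024 → n = rpm/60 = 183.733333 rev/s
target J* = 0.7024; solve J* = V/(n·D) for n: n = V/(J*·D) = 52.57/(0.7024 × 1.983) = 37.742508 rev/s
rpm = 60·n = 2264.550502

rpm = 2264.55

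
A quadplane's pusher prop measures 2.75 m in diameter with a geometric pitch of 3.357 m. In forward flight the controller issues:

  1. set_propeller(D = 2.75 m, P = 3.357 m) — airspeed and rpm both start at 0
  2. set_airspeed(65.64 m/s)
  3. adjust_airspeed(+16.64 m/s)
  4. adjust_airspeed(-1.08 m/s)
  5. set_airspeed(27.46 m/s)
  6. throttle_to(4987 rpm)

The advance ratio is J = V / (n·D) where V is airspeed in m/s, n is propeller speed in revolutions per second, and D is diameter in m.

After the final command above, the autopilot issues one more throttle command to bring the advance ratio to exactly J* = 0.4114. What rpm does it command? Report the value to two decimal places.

rpm = 1456.31

set_propeller: D = 2.75 m, P = 3.357 m (p = P/D = 1.220727); state ← (V=0, rpm=0)
set_airspeed(65.64): V ← 65.64 m/s
adjust_airspeed(+16.64): V ← 65.64 +16.64 = 82.28 m/s
adjust_airspeed(-1.08): V ← 82.28 -1.08 = 81.2 m/s
set_airspeed(27.46): V ← 27.46 m/s
throttle_to(4987): rpm ← 4987
final state: V = 27.46 m/s, rpm = 4987 → n = rpm/60 = 83.116667 rev/s
target J* = 0.4114; solve J* = V/(n·D) for n: n = V/(J*·D) = 27.46/(0.4114 × 2.75) = 24.271888 rev/s
rpm = 60·n = 1456.313254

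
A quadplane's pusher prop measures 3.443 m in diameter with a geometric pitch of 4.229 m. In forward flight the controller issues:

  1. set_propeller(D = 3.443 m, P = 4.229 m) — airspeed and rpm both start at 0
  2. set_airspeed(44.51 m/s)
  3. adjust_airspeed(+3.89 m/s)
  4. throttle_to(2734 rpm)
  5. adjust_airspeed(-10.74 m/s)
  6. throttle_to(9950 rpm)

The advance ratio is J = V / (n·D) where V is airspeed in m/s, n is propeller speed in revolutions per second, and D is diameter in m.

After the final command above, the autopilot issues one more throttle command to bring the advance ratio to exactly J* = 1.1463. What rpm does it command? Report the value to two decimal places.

set_propeller: D = 3.443 m, P = 4.229 m (p = P/D = 1.228289); state ← (V=0, rpm=0)
set_airspeed(44.51): V ← 44.51 m/s
adjust_airspeed(+3.89): V ← 44.51 +3.89 = 48.4 m/s
throttle_to(2734): rpm ← 2734
adjust_airspeed(-10.74): V ← 48.4 -10.74 = 37.66 m/s
throttle_to(9950): rpm ← 9950
final state: V = 37.66 m/s, rpm = 9950 → n = rpm/60 = 165.833333 rev/s
target J* = 1.1463; solve J* = V/(n·D) for n: n = V/(J*·D) = 37.66/(1.1463 × 3.443) = 9.542123 rev/s
rpm = 60·n = 572.527367

rpm = 572.53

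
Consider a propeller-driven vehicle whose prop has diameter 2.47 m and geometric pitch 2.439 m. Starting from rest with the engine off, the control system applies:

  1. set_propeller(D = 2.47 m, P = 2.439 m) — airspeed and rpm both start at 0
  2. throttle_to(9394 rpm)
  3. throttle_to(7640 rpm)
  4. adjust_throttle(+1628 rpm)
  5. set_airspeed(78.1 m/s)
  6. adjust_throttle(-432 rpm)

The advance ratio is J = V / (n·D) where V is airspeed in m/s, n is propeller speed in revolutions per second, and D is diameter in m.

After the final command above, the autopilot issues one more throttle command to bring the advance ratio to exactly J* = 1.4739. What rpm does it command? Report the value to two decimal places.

rpm = 1287.17

set_propeller: D = 2.47 m, P = 2.439 m (p = P/D = 0.987449); state ← (V=0, rpm=0)
throttle_to(9394): rpm ← 9394
throttle_to(7640): rpm ← 7640
adjust_throttle(+1628): rpm ← 7640 +1628 = 9268
set_airspeed(78.1): V ← 78.1 m/s
adjust_throttle(-432): rpm ← 9268 -432 = 8836
final state: V = 78.1 m/s, rpm = 8836 → n = rpm/60 = 147.266667 rev/s
target J* = 1.4739; solve J* = V/(n·D) for n: n = V/(J*·D) = 78.1/(1.4739 × 2.47) = 21.452903 rev/s
rpm = 60·n = 1287.174158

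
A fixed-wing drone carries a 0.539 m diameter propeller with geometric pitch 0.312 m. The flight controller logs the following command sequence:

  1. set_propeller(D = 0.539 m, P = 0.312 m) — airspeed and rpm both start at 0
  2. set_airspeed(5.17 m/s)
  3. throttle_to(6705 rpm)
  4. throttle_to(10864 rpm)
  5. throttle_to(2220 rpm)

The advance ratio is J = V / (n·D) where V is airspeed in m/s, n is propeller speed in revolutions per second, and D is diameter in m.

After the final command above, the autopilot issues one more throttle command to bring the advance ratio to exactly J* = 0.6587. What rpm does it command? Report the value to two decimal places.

rpm = 873.71

set_propeller: D = 0.539 m, P = 0.312 m (p = P/D = 0.578850); state ← (V=0, rpm=0)
set_airspeed(5.17): V ← 5.17 m/s
throttle_to(6705): rpm ← 6705
throttle_to(10864): rpm ← 10864
throttle_to(2220): rpm ← 2220
final state: V = 5.17 m/s, rpm = 2220 → n = rpm/60 = 37.000000 rev/s
target J* = 0.6587; solve J* = V/(n·D) for n: n = V/(J*·D) = 5.17/(0.6587 × 0.539) = 14.561768 rev/s
rpm = 60·n = 873.706094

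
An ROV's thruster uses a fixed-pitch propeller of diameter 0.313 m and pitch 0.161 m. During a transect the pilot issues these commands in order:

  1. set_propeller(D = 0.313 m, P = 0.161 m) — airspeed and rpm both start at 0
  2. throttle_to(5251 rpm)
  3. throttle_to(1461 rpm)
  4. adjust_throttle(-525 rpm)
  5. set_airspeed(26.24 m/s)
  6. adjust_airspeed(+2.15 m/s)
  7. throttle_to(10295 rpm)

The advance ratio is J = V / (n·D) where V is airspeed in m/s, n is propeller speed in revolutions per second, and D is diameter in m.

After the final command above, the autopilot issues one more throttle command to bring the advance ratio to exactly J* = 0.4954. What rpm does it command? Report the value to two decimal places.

set_propeller: D = 0.313 m, P = 0.161 m (p = P/D = 0.514377); state ← (V=0, rpm=0)
throttle_to(5251): rpm ← 5251
throttle_to(1461): rpm ← 1461
adjust_throttle(-525): rpm ← 1461 -525 = 936
set_airspeed(26.24): V ← 26.24 m/s
adjust_airspeed(+2.15): V ← 26.24 +2.15 = 28.39 m/s
throttle_to(10295): rpm ← 10295
final state: V = 28.39 m/s, rpm = 10295 → n = rpm/60 = 171.583333 rev/s
target J* = 0.4954; solve J* = V/(n·D) for n: n = V/(J*·D) = 28.39/(0.4954 × 0.313) = 183.090180 rev/s
rpm = 60·n = 10985.410828

rpm = 10985.41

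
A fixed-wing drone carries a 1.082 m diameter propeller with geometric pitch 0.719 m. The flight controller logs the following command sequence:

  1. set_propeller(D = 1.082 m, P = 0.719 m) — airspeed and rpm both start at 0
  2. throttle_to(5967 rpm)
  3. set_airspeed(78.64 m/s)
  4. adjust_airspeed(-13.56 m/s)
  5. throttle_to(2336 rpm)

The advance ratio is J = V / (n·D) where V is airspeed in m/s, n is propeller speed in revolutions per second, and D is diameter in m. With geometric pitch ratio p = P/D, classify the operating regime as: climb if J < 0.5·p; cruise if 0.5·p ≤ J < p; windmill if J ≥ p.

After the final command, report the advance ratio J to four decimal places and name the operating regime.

set_propeller: D = 1.082 m, P = 0.719 m (p = P/D = 0.664510); state ← (V=0, rpm=0)
throttle_to(5967): rpm ← 5967
set_airspeed(78.64): V ← 78.64 m/s
adjust_airspeed(-13.56): V ← 78.64 -13.56 = 65.08 m/s
throttle_to(2336): rpm ← 2336
final state: V = 65.08 m/s, rpm = 2336 → n = rpm/60 = 38.933333 rev/s
J = V / (n·D) = 65.08 / (38.933333 × 1.082) = 1.544894
regime bands: climb J<0.3323 | cruise [0.3323, 0.6645) | windmill J≥0.6645
J = 1.5449 → windmill

J = 1.5449, regime = windmill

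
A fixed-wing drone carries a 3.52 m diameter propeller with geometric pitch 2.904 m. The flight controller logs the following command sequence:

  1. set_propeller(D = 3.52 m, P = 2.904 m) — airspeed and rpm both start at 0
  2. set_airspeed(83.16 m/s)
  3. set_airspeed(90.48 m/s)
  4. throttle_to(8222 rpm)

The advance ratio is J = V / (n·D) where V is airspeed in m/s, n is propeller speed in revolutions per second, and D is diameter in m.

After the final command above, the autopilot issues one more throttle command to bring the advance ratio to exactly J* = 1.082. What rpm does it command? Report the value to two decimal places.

rpm = 1425.39

set_propeller: D = 3.52 m, P = 2.904 m (p = P/D = 0.825000); state ← (V=0, rpm=0)
set_airspeed(83.16): V ← 83.16 m/s
set_airspeed(90.48): V ← 90.48 m/s
throttle_to(8222): rpm ← 8222
final state: V = 90.48 m/s, rpm = 8222 → n = rpm/60 = 137.033333 rev/s
target J* = 1.082; solve J* = V/(n·D) for n: n = V/(J*·D) = 90.48/(1.082 × 3.52) = 23.756512 rev/s
rpm = 60·n = 1425.390691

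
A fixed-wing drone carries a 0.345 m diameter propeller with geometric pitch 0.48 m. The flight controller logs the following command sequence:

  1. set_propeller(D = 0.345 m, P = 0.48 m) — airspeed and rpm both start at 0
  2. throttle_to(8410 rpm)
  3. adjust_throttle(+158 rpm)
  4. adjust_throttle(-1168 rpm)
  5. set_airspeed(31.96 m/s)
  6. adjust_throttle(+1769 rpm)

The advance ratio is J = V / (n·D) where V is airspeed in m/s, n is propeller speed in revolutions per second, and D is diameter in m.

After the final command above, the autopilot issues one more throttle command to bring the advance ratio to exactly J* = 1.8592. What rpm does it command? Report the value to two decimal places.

set_propeller: D = 0.345 m, P = 0.48 m (p = P/D = 1.391304); state ← (V=0, rpm=0)
throttle_to(8410): rpm ← 8410
adjust_throttle(+158): rpm ← 8410 +158 = 8568
adjust_throttle(-1168): rpm ← 8568 -1168 = 7400
set_airspeed(31.96): V ← 31.96 m/s
adjust_throttle(+1769): rpm ← 7400 +1769 = 9169
final state: V = 31.96 m/s, rpm = 9169 → n = rpm/60 = 152.816667 rev/s
target J* = 1.8592; solve J* = V/(n·D) for n: n = V/(J*·D) = 31.96/(1.8592 × 0.345) = 49.826636 rev/s
rpm = 60·n = 2989.598144

rpm = 2989.60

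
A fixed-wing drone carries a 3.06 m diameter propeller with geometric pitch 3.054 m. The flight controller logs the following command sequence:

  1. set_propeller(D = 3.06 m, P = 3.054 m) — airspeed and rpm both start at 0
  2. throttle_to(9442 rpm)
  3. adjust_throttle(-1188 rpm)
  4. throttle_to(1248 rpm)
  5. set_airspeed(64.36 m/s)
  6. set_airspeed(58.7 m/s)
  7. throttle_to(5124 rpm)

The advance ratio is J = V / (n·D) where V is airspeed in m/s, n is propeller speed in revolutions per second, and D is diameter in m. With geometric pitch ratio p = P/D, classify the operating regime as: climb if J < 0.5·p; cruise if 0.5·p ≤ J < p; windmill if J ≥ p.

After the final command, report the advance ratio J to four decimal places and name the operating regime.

set_propeller: D = 3.06 m, P = 3.054 m (p = P/D = 0.998039); state ← (V=0, rpm=0)
throttle_to(9442): rpm ← 9442
adjust_throttle(-1188): rpm ← 9442 -1188 = 8254
throttle_to(1248): rpm ← 1248
set_airspeed(64.36): V ← 64.36 m/s
set_airspeed(58.7): V ← 58.7 m/s
throttle_to(5124): rpm ← 5124
final state: V = 58.7 m/s, rpm = 5124 → n = rpm/60 = 85.400000 rev/s
J = V / (n·D) = 58.7 / (85.400000 × 3.06) = 0.224625
regime bands: climb J<0.4990 | cruise [0.4990, 0.9980) | windmill J≥0.9980
J = 0.2246 → climb

J = 0.2246, regime = climb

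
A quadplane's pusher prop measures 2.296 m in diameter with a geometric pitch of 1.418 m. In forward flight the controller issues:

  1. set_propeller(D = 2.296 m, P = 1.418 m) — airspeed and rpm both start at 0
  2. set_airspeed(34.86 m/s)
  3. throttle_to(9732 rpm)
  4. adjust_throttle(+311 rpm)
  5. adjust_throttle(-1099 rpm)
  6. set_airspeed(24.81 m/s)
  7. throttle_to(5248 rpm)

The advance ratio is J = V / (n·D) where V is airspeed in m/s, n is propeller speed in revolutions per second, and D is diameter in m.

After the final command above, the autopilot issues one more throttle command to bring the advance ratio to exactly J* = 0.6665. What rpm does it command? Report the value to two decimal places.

set_propeller: D = 2.296 m, P = 1.418 m (p = P/D = 0.617596); state ← (V=0, rpm=0)
set_airspeed(34.86): V ← 34.86 m/s
throttle_to(9732): rpm ← 9732
adjust_throttle(+311): rpm ← 9732 +311 = 10043
adjust_throttle(-1099): rpm ← 10043 -1099 = 8944
set_airspeed(24.81): V ← 24.81 m/s
throttle_to(5248): rpm ← 5248
final state: V = 24.81 m/s, rpm = 5248 → n = rpm/60 = 87.466667 rev/s
target J* = 0.6665; solve J* = V/(n·D) for n: n = V/(J*·D) = 24.81/(0.6665 × 2.296) = 16.212677 rev/s
rpm = 60·n = 972.760612

rpm = 972.76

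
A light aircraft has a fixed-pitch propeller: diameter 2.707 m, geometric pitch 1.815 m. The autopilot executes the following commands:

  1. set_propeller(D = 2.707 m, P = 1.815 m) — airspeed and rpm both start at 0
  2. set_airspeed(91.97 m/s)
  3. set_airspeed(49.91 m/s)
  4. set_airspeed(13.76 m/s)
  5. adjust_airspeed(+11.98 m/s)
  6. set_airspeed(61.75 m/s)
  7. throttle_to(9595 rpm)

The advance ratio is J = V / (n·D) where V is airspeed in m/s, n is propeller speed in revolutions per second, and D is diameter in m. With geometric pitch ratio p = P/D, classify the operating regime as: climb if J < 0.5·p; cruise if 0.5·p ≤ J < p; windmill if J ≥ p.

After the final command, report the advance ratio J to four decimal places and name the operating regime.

J = 0.1426, regime = climb

set_propeller: D = 2.707 m, P = 1.815 m (p = P/D = 0.670484); state ← (V=0, rpm=0)
set_airspeed(91.97): V ← 91.97 m/s
set_airspeed(49.91): V ← 49.91 m/s
set_airspeed(13.76): V ← 13.76 m/s
adjust_airspeed(+11.98): V ← 13.76 +11.98 = 25.74 m/s
set_airspeed(61.75): V ← 61.75 m/s
throttle_to(9595): rpm ← 9595
final state: V = 61.75 m/s, rpm = 9595 → n = rpm/60 = 159.916667 rev/s
J = V / (n·D) = 61.75 / (159.916667 × 2.707) = 0.142644
regime bands: climb J<0.3352 | cruise [0.3352, 0.6705) | windmill J≥0.6705
J = 0.1426 → climb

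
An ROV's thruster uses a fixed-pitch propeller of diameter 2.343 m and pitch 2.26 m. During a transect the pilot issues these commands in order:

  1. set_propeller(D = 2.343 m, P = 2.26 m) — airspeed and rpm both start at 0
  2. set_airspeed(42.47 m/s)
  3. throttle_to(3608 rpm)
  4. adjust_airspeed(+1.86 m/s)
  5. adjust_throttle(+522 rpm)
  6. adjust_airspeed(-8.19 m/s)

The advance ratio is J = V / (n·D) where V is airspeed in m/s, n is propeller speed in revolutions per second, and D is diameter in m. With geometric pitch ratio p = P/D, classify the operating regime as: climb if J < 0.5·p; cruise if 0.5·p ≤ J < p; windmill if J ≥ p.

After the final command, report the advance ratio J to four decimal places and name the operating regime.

J = 0.2241, regime = climb

set_propeller: D = 2.343 m, P = 2.26 m (p = P/D = 0.964575); state ← (V=0, rpm=0)
set_airspeed(42.47): V ← 42.47 m/s
throttle_to(3608): rpm ← 3608
adjust_airspeed(+1.86): V ← 42.47 +1.86 = 44.33 m/s
adjust_throttle(+522): rpm ← 3608 +522 = 4130
adjust_airspeed(-8.19): V ← 44.33 -8.19 = 36.14 m/s
final state: V = 36.14 m/s, rpm = 4130 → n = rpm/60 = 68.833333 rev/s
J = V / (n·D) = 36.14 / (68.833333 × 2.343) = 0.224087
regime bands: climb J<0.4823 | cruise [0.4823, 0.9646) | windmill J≥0.9646
J = 0.2241 → climb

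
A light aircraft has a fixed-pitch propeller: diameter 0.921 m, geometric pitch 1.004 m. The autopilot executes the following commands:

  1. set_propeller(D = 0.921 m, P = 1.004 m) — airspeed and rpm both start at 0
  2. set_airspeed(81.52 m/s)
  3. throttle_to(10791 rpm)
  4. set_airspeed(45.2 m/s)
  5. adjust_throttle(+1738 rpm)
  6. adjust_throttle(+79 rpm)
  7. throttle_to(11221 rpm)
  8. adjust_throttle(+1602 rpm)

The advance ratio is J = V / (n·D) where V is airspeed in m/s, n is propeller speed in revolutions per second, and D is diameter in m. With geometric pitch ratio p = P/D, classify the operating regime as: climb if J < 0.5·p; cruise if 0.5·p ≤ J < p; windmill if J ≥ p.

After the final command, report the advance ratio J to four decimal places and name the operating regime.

J = 0.2296, regime = climb

set_propeller: D = 0.921 m, P = 1.004 m (p = P/D = 1.090119); state ← (V=0, rpm=0)
set_airspeed(81.52): V ← 81.52 m/s
throttle_to(10791): rpm ← 10791
set_airspeed(45.2): V ← 45.2 m/s
adjust_throttle(+1738): rpm ← 10791 +1738 = 12529
adjust_throttle(+79): rpm ← 12529 +79 = 12608
throttle_to(11221): rpm ← 11221
adjust_throttle(+1602): rpm ← 11221 +1602 = 12823
final state: V = 45.2 m/s, rpm = 12823 → n = rpm/60 = 213.716667 rev/s
J = V / (n·D) = 45.2 / (213.716667 × 0.921) = 0.229636
regime bands: climb J<0.5451 | cruise [0.5451, 1.0901) | windmill J≥1.0901
J = 0.2296 → climb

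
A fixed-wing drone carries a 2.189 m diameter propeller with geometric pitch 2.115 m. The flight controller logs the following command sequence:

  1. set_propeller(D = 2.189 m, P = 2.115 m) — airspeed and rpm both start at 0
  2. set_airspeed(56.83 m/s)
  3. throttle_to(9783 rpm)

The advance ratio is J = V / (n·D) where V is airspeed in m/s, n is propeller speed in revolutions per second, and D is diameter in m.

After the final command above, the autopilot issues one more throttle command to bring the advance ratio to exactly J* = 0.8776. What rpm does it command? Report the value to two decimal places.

set_propeller: D = 2.189 m, P = 2.115 m (p = P/D = 0.966195); state ← (V=0, rpm=0)
set_airspeed(56.83): V ← 56.83 m/s
throttle_to(9783): rpm ← 9783
final state: V = 56.83 m/s, rpm = 9783 → n = rpm/60 = 163.050000 rev/s
target J* = 0.8776; solve J* = V/(n·D) for n: n = V/(J*·D) = 56.83/(0.8776 × 2.189) = 29.582528 rev/s
rpm = 60·n = 1774.951662

rpm = 1774.95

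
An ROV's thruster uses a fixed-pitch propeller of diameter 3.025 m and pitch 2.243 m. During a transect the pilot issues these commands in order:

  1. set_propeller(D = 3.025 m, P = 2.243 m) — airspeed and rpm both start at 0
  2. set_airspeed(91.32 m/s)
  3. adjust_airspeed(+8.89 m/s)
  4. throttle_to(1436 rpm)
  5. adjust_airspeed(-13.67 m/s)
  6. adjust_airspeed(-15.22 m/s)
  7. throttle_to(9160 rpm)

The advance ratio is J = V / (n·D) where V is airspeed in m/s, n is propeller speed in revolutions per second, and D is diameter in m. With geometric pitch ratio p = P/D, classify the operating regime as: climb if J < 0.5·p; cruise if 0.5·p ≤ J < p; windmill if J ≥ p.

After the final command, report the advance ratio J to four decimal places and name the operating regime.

set_propeller: D = 3.025 m, P = 2.243 m (p = P/D = 0.741488); state ← (V=0, rpm=0)
set_airspeed(91.32): V ← 91.32 m/s
adjust_airspeed(+8.89): V ← 91.32 +8.89 = 100.21 m/s
throttle_to(1436): rpm ← 1436
adjust_airspeed(-13.67): V ← 100.21 -13.67 = 86.54 m/s
adjust_airspeed(-15.22): V ← 86.54 -15.22 = 71.32 m/s
throttle_to(9160): rpm ← 9160
final state: V = 71.32 m/s, rpm = 9160 → n = rpm/60 = 152.666667 rev/s
J = V / (n·D) = 71.32 / (152.666667 × 3.025) = 0.154434
regime bands: climb J<0.3707 | cruise [0.3707, 0.7415) | windmill J≥0.7415
J = 0.1544 → climb

J = 0.1544, regime = climb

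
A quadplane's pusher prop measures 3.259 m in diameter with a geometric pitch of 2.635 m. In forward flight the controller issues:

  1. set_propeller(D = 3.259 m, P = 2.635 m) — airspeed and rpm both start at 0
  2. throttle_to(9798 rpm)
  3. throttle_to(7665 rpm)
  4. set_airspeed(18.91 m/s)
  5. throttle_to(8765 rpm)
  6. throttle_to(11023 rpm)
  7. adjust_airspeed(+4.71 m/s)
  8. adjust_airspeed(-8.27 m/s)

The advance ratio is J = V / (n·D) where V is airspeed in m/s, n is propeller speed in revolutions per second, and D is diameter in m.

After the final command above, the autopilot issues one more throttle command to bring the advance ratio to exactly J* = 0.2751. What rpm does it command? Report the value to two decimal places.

rpm = 1027.27

set_propeller: D = 3.259 m, P = 2.635 m (p = P/D = 0.808530); state ← (V=0, rpm=0)
throttle_to(9798): rpm ← 9798
throttle_to(7665): rpm ← 7665
set_airspeed(18.91): V ← 18.91 m/s
throttle_to(8765): rpm ← 8765
throttle_to(11023): rpm ← 11023
adjust_airspeed(+4.71): V ← 18.91 +4.71 = 23.62 m/s
adjust_airspeed(-8.27): V ← 23.62 -8.27 = 15.35 m/s
final state: V = 15.35 m/s, rpm = 11023 → n = rpm/60 = 183.716667 rev/s
target J* = 0.2751; solve J* = V/(n·D) for n: n = V/(J*·D) = 15.35/(0.2751 × 3.259) = 17.121170 rev/s
rpm = 60·n = 1027.270175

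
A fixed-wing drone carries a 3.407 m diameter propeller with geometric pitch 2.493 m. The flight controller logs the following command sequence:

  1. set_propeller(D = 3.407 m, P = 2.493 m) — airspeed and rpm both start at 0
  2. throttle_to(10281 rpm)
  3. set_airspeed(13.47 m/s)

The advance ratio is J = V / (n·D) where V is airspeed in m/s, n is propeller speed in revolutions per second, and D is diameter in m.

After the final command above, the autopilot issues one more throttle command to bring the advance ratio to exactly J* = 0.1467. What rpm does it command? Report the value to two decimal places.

set_propeller: D = 3.407 m, P = 2.493 m (p = P/D = 0.731729); state ← (V=0, rpm=0)
throttle_to(10281): rpm ← 10281
set_airspeed(13.47): V ← 13.47 m/s
final state: V = 13.47 m/s, rpm = 10281 → n = rpm/60 = 171.350000 rev/s
target J* = 0.1467; solve J* = V/(n·D) for n: n = V/(J*·D) = 13.47/(0.1467 × 3.407) = 26.950408 rev/s
rpm = 60·n = 1617.024495

rpm = 1617.02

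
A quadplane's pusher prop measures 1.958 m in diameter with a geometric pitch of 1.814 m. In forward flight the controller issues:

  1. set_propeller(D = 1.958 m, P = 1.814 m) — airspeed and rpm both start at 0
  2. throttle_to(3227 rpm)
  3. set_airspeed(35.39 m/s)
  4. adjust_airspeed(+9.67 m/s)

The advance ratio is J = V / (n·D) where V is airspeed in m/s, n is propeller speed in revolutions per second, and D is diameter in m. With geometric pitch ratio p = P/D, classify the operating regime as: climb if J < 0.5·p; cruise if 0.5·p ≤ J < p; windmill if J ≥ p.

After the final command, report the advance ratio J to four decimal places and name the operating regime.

J = 0.4279, regime = climb

set_propeller: D = 1.958 m, P = 1.814 m (p = P/D = 0.926456); state ← (V=0, rpm=0)
throttle_to(3227): rpm ← 3227
set_airspeed(35.39): V ← 35.39 m/s
adjust_airspeed(+9.67): V ← 35.39 +9.67 = 45.06 m/s
final state: V = 45.06 m/s, rpm = 3227 → n = rpm/60 = 53.783333 rev/s
J = V / (n·D) = 45.06 / (53.783333 × 1.958) = 0.427889
regime bands: climb J<0.4632 | cruise [0.4632, 0.9265) | windmill J≥0.9265
J = 0.4279 → climb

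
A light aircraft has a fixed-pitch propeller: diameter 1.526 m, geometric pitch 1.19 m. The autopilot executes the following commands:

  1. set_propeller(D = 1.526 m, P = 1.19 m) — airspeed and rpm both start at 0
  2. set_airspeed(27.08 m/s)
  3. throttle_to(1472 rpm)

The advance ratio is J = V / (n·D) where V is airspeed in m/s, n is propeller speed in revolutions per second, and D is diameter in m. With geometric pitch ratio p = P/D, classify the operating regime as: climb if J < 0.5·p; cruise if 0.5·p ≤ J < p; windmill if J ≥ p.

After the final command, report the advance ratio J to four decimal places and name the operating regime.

set_propeller: D = 1.526 m, P = 1.19 m (p = P/D = 0.779817); state ← (V=0, rpm=0)
set_airspeed(27.08): V ← 27.08 m/s
throttle_to(1472): rpm ← 1472
final state: V = 27.08 m/s, rpm = 1472 → n = rpm/60 = 24.533333 rev/s
J = V / (n·D) = 27.08 / (24.533333 × 1.526) = 0.723332
regime bands: climb J<0.3899 | cruise [0.3899, 0.7798) | windmill J≥0.7798
J = 0.7233 → cruise

J = 0.7233, regime = cruise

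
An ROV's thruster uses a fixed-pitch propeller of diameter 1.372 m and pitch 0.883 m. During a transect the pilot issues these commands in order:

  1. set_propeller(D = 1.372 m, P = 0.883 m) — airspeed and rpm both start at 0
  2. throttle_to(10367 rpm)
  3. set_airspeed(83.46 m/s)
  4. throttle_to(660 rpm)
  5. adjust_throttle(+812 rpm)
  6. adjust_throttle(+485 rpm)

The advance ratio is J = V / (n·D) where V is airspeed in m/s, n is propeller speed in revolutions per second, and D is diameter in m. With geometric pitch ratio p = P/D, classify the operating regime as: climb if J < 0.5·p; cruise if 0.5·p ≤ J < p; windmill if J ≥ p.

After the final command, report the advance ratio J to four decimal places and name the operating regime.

set_propeller: D = 1.372 m, P = 0.883 m (p = P/D = 0.643586); state ← (V=0, rpm=0)
throttle_to(10367): rpm ← 10367
set_airspeed(83.46): V ← 83.46 m/s
throttle_to(660): rpm ← 660
adjust_throttle(+812): rpm ← 660 +812 = 1472
adjust_throttle(+485): rpm ← 1472 +485 = 1957
final state: V = 83.46 m/s, rpm = 1957 → n = rpm/60 = 32.616667 rev/s
J = V / (n·D) = 83.46 / (32.616667 × 1.372) = 1.865025
regime bands: climb J<0.3218 | cruise [0.3218, 0.6436) | windmill J≥0.6436
J = 1.8650 → windmill

J = 1.8650, regime = windmill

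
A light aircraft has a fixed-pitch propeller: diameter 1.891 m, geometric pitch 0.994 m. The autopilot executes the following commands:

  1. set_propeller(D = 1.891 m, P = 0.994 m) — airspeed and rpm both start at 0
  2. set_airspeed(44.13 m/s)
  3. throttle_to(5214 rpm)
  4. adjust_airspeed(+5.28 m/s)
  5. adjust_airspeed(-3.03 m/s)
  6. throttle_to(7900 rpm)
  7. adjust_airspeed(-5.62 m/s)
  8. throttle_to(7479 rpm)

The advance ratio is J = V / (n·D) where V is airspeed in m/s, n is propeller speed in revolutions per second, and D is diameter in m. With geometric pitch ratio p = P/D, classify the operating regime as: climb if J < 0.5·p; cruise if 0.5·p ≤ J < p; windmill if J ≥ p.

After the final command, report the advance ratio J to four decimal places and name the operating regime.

set_propeller: D = 1.891 m, P = 0.994 m (p = P/D = 0.525648); state ← (V=0, rpm=0)
set_airspeed(44.13): V ← 44.13 m/s
throttle_to(5214): rpm ← 5214
adjust_airspeed(+5.28): V ← 44.13 +5.28 = 49.41 m/s
adjust_airspeed(-3.03): V ← 49.41 -3.03 = 46.38 m/s
throttle_to(7900): rpm ← 7900
adjust_airspeed(-5.62): V ← 46.38 -5.62 = 40.76 m/s
throttle_to(7479): rpm ← 7479
final state: V = 40.76 m/s, rpm = 7479 → n = rpm/60 = 124.650000 rev/s
J = V / (n·D) = 40.76 / (124.650000 × 1.891) = 0.172922
regime bands: climb J<0.2628 | cruise [0.2628, 0.5256) | windmill J≥0.5256
J = 0.1729 → climb

J = 0.1729, regime = climb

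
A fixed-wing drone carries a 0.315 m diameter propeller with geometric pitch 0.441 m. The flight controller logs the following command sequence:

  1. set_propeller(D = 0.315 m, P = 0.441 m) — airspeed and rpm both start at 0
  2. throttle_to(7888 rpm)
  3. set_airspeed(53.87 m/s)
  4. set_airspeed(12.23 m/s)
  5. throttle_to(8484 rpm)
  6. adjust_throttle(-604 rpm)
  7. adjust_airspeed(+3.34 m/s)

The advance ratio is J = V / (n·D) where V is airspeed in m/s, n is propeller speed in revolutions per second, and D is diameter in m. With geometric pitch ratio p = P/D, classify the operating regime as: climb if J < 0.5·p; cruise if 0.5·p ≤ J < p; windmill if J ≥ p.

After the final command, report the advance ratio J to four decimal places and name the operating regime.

J = 0.3764, regime = climb

set_propeller: D = 0.315 m, P = 0.441 m (p = P/D = 1.400000); state ← (V=0, rpm=0)
throttle_to(7888): rpm ← 7888
set_airspeed(53.87): V ← 53.87 m/s
set_airspeed(12.23): V ← 12.23 m/s
throttle_to(8484): rpm ← 8484
adjust_throttle(-604): rpm ← 8484 -604 = 7880
adjust_airspeed(+3.34): V ← 12.23 +3.34 = 15.57 m/s
final state: V = 15.57 m/s, rpm = 7880 → n = rpm/60 = 131.333333 rev/s
J = V / (n·D) = 15.57 / (131.333333 × 0.315) = 0.376360
regime bands: climb J<0.7000 | cruise [0.7000, 1.4000) | windmill J≥1.4000
J = 0.3764 → climb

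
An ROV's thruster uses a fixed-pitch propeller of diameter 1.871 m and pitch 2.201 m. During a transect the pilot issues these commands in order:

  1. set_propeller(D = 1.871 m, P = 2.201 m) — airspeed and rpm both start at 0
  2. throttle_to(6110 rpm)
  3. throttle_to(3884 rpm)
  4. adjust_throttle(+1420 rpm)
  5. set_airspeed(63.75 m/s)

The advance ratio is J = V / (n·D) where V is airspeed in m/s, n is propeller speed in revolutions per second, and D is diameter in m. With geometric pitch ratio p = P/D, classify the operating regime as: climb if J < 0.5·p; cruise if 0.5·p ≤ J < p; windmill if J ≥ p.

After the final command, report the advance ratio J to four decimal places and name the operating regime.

set_propeller: D = 1.871 m, P = 2.201 m (p = P/D = 1.176376); state ← (V=0, rpm=0)
throttle_to(6110): rpm ← 6110
throttle_to(3884): rpm ← 3884
adjust_throttle(+1420): rpm ← 3884 +1420 = 5304
set_airspeed(63.75): V ← 63.75 m/s
final state: V = 63.75 m/s, rpm = 5304 → n = rpm/60 = 88.400000 rev/s
J = V / (n·D) = 63.75 / (88.400000 × 1.871) = 0.385438
regime bands: climb J<0.5882 | cruise [0.5882, 1.1764) | windmill J≥1.1764
J = 0.3854 → climb

J = 0.3854, regime = climb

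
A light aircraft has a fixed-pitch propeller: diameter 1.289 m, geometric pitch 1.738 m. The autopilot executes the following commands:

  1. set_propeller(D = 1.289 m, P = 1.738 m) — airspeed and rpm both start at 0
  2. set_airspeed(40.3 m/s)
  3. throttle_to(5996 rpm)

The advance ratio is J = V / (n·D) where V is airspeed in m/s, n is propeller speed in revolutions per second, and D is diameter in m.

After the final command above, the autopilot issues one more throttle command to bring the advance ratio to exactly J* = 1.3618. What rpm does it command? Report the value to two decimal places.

set_propeller: D = 1.289 m, P = 1.738 m (p = P/D = 1.348332); state ← (V=0, rpm=0)
set_airspeed(40.3): V ← 40.3 m/s
throttle_to(5996): rpm ← 5996
final state: V = 40.3 m/s, rpm = 5996 → n = rpm/60 = 99.933333 rev/s
target J* = 1.3618; solve J* = V/(n·D) for n: n = V/(J*·D) = 40.3/(1.3618 × 1.289) = 22.958251 rev/s
rpm = 60·n = 1377.495058

rpm = 1377.50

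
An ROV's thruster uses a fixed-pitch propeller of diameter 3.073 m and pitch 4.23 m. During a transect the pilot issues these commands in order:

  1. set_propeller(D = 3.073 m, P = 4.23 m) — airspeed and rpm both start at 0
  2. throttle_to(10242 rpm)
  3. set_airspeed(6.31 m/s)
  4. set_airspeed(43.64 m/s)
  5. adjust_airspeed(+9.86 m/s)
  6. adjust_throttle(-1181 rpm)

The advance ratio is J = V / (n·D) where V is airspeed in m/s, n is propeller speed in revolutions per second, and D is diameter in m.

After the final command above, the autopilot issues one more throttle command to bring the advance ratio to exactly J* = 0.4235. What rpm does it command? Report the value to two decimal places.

rpm = 2466.55

set_propeller: D = 3.073 m, P = 4.23 m (p = P/D = 1.376505); state ← (V=0, rpm=0)
throttle_to(10242): rpm ← 10242
set_airspeed(6.31): V ← 6.31 m/s
set_airspeed(43.64): V ← 43.64 m/s
adjust_airspeed(+9.86): V ← 43.64 +9.86 = 53.5 m/s
adjust_throttle(-1181): rpm ← 10242 -1181 = 9061
final state: V = 53.5 m/s, rpm = 9061 → n = rpm/60 = 151.016667 rev/s
target J* = 0.4235; solve J* = V/(n·D) for n: n = V/(J*·D) = 53.5/(0.4235 × 3.073) = 41.109085 rev/s
rpm = 60·n = 2466.545081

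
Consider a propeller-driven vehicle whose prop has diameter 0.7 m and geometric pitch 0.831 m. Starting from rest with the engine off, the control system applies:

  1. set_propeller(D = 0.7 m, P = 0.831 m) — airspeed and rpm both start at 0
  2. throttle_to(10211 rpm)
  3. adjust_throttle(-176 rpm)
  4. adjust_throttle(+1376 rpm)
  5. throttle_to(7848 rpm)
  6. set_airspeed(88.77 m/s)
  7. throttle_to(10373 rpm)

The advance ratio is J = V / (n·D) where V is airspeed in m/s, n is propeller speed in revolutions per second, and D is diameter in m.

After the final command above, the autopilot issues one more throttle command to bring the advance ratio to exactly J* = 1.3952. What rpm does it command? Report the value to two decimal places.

set_propeller: D = 0.7 m, P = 0.831 m (p = P/D = 1.187143); state ← (V=0, rpm=0)
throttle_to(10211): rpm ← 10211
adjust_throttle(-176): rpm ← 10211 -176 = 10035
adjust_throttle(+1376): rpm ← 10035 +1376 = 11411
throttle_to(7848): rpm ← 7848
set_airspeed(88.77): V ← 88.77 m/s
throttle_to(10373): rpm ← 10373
final state: V = 88.77 m/s, rpm = 10373 → n = rpm/60 = 172.883333 rev/s
target J* = 1.3952; solve J* = V/(n·D) for n: n = V/(J*·D) = 88.77/(1.3952 × 0.7) = 90.893267 rev/s
rpm = 60·n = 5453.596003

rpm = 5453.60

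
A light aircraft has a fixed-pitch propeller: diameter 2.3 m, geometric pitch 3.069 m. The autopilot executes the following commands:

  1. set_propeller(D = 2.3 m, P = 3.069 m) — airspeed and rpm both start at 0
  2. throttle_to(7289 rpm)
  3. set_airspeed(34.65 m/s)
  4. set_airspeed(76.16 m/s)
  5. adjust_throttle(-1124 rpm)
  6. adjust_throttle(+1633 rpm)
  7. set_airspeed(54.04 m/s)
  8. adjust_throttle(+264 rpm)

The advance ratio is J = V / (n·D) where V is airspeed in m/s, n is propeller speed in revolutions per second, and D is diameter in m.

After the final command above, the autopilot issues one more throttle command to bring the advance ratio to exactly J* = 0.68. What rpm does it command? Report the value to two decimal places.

set_propeller: D = 2.3 m, P = 3.069 m (p = P/D = 1.334348); state ← (V=0, rpm=0)
throttle_to(7289): rpm ← 7289
set_airspeed(34.65): V ← 34.65 m/s
set_airspeed(76.16): V ← 76.16 m/s
adjust_throttle(-1124): rpm ← 7289 -1124 = 6165
adjust_throttle(+1633): rpm ← 6165 +1633 = 7798
set_airspeed(54.04): V ← 54.04 m/s
adjust_throttle(+264): rpm ← 7798 +264 = 8062
final state: V = 54.04 m/s, rpm = 8062 → n = rpm/60 = 134.366667 rev/s
target J* = 0.68; solve J* = V/(n·D) for n: n = V/(J*·D) = 54.04/(0.68 × 2.3) = 34.552430 rev/s
rpm = 60·n = 2073.145780

rpm = 2073.15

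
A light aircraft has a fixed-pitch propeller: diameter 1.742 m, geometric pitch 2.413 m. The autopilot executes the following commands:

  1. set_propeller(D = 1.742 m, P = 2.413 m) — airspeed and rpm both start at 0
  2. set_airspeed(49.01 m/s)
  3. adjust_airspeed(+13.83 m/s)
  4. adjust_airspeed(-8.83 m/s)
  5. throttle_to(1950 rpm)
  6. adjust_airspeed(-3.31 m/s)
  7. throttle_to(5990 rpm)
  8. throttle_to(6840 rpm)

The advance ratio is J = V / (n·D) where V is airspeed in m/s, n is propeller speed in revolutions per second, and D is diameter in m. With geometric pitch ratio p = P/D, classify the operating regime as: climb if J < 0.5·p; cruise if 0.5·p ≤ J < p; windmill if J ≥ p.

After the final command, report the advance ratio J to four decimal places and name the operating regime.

set_propeller: D = 1.742 m, P = 2.413 m (p = P/D = 1.385189); state ← (V=0, rpm=0)
set_airspeed(49.01): V ← 49.01 m/s
adjust_airspeed(+13.83): V ← 49.01 +13.83 = 62.84 m/s
adjust_airspeed(-8.83): V ← 62.84 -8.83 = 54.01 m/s
throttle_to(1950): rpm ← 1950
adjust_airspeed(-3.31): V ← 54.01 -3.31 = 50.7 m/s
throttle_to(5990): rpm ← 5990
throttle_to(6840): rpm ← 6840
final state: V = 50.7 m/s, rpm = 6840 → n = rpm/60 = 114.000000 rev/s
J = V / (n·D) = 50.7 / (114.000000 × 1.742) = 0.255302
regime bands: climb J<0.6926 | cruise [0.6926, 1.3852) | windmill J≥1.3852
J = 0.2553 → climb

J = 0.2553, regime = climb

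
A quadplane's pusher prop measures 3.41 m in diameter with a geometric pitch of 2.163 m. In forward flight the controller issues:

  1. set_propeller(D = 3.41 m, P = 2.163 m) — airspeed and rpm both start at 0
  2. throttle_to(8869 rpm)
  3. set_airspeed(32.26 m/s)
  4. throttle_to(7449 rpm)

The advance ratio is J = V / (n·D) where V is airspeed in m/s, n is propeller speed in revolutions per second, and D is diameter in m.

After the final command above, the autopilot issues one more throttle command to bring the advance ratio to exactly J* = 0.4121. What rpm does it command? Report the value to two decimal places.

rpm = 1377.40

set_propeller: D = 3.41 m, P = 2.163 m (p = P/D = 0.634311); state ← (V=0, rpm=0)
throttle_to(8869): rpm ← 8869
set_airspeed(32.26): V ← 32.26 m/s
throttle_to(7449): rpm ← 7449
final state: V = 32.26 m/s, rpm = 7449 → n = rpm/60 = 124.150000 rev/s
target J* = 0.4121; solve J* = V/(n·D) for n: n = V/(J*·D) = 32.26/(0.4121 × 3.41) = 22.956590 rev/s
rpm = 60·n = 1377.395374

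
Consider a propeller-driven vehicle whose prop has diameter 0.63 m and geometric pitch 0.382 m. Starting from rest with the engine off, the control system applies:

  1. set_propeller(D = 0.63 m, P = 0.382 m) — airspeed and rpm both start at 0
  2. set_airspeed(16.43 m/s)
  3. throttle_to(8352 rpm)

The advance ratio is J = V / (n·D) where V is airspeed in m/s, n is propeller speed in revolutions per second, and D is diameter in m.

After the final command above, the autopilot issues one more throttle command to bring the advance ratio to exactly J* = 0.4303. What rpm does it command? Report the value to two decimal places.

set_propeller: D = 0.63 m, P = 0.382 m (p = P/D = 0.606349); state ← (V=0, rpm=0)
set_airspeed(16.43): V ← 16.43 m/s
throttle_to(8352): rpm ← 8352
final state: V = 16.43 m/s, rpm = 8352 → n = rpm/60 = 139.200000 rev/s
target J* = 0.4303; solve J* = V/(n·D) for n: n = V/(J*·D) = 16.43/(0.4303 × 0.63) = 60.607402 rev/s
rpm = 60·n = 3636.444120

rpm = 3636.44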